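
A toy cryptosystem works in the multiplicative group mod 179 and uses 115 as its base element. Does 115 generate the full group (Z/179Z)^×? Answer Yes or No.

φ(179) = 179 − 1 = 178 = 2 · 89.
Test 115^(178/q) mod 179 for each prime factor q of 178:
115^89 ≡ 178 (mod 179)  [q = 2: ≢ 1 ✓]
115^2 ≡ 158 (mod 179)  [q = 89: ≢ 1 ✓]
None equal 1, so ord_179(115) = 178: 115 is a primitive root.

Yes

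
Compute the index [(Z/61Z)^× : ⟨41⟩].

By Lagrange's theorem, ord_61(41) divides φ(61) = 61 − 1 = 60 = 2^2 · 3 · 5.
Divisors of 60: 1, 2, 3, 4, 5, 6, 10, 12, 15, 20, 30, 60.
Compute 41^d (mod 61) for the divisors d until we hit 1:
41^1 ≡ 41 (mod 61)
41^2 ≡ 34 (mod 61)
41^3 ≡ 52 (mod 61)
41^4 ≡ 58 (mod 61)
41^5 ≡ 60 (mod 61)
41^6 ≡ 20 (mod 61)
41^10 ≡ 1 (mod 61) ✓
Thus |⟨41⟩| = ord(41) = 10.
The index is φ(61) / ord(41) = 60 / 10 = 6.

6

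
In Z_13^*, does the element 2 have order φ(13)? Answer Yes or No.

Yes

φ(13) = 13 − 1 = 12 = 2^2 · 3.
2 is a primitive root mod 13 iff 2^(φ(13)/q) ≢ 1 for every prime q | φ(13), i.e. q ∈ {2, 3}.
2^6 ≡ 12 (mod 13)  [q = 2: ≢ 1 ✓]
2^4 ≡ 3 (mod 13)  [q = 3: ≢ 1 ✓]
None equal 1, so ord_13(2) = 12: 2 is a primitive root.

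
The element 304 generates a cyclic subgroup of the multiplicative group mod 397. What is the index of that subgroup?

44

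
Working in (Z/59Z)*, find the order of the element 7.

Since 7 ∈ (Z/59Z)^×, its order divides φ(59) = 59 − 1 = 58 = 2 · 29.
Divisors of 58: 1, 2, 29, 58.
Evaluate successive powers at the divisors of 58:
7^1 ≡ 7 (mod 59)
7^2 ≡ 49 (mod 59)
7^29 ≡ 1 (mod 59) ✓
So ord_59(7) = 29.

29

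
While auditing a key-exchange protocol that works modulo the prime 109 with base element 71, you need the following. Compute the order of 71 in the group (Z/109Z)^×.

ord(71) | φ(109) = 109 − 1 = 108 = 2^2 · 3^3.
Divisors of 108: 1, 2, 3, 4, 6, 9, 12, 18, 27, 36, 54, 108.
Test each divisor d:
71^1 ≡ 71
71^2 ≡ 27
71^3 ≡ 64
71^4 ≡ 75
71^6 ≡ 63
71^9 ≡ 108
71^12 ≡ 45
71^18 ≡ 1
So ord_109(71) = 18.

18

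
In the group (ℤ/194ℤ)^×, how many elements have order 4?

2

φ(194) = φ(2)·φ(97) = 1·96 = 96 = 2^5 · 3.
Since (Z/194Z)^× is cyclic of order 96, the number of elements of order d is φ(d) when d | 96 and 0 otherwise.
4 = 2^2 divides 96, and φ(4) = 2.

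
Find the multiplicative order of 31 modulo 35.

6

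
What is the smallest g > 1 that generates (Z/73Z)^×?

5

φ(73) = 73 − 1 = 72 = 2^3 · 3^2.
Test candidates g = 2, 3, … against the prime factors q ∈ {2, 3} of φ(73): g is a generator iff g^(72/q) ≢ 1 for every such q.
g = 2: 2^36 ≡ 1 — hits 1, so not a primitive root.
g = 3: 3^36 ≡ 1 — hits 1, so not a primitive root.
g = 4: 4^36 ≡ 1 — hits 1, so not a primitive root.
g = 5: 5^36 ≡ 72; 5^24 ≡ 8 — none is 1, so 5 is a primitive root.
Hence the least primitive root of 73 is 5.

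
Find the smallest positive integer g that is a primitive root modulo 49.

3

φ(49) = φ(7^2) = 7·(7−1) = 42 = 2 · 3 · 7.
Test candidates g = 2, 3, … against the prime factors q ∈ {2, 3, 7} of φ(49): g is a generator iff g^(42/q) ≢ 1 for every such q.
g = 2: 2^21 ≡ 1 — hits 1, so not a primitive root.
g = 3: 3^21 ≡ 48; 3^14 ≡ 30; 3^6 ≡ 43 — none is 1, so 3 is a primitive root.
So 3 is the smallest generator of (Z/49Z)^×.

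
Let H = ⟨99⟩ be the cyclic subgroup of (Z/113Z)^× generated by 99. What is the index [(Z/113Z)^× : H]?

By Lagrange's theorem, ord_113(99) divides φ(113) = 113 − 1 = 112 = 2^4 · 7.
Divisors of 112: 1, 2, 4, 7, 8, 14, 16, 28, 56, 112.
Test each divisor d:
99^1 ≡ 99 (mod 113)
99^2 ≡ 83 (mod 113)
99^4 ≡ 109 (mod 113)
99^7 ≡ 15 (mod 113)
99^8 ≡ 16 (mod 113)
99^14 ≡ 112 (mod 113)
99^16 ≡ 30 (mod 113)
99^28 ≡ 1 (mod 113) ✓
The order of 99 is 28, so the subgroup it generates has 28 elements.
[(Z/113Z)^× : ⟨99⟩] = 112/28 = 4.

4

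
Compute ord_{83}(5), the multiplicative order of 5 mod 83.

82

ord(5) | φ(83) = 83 − 1 = 82 = 2 · 41.
Divisors of 82: 1, 2, 41, 82.
Compute 5^d (mod 83) for the divisors d until we hit 1:
5^1 ≡ 5 (mod 83)
5^2 ≡ 25 (mod 83)
5^41 ≡ 82 (mod 83)
5^82 ≡ 1 (mod 83) ✓
Hence ord(5) = 82.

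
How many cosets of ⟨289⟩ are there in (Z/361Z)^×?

2

Since 289 ∈ (Z/361Z)^×, its order divides φ(361) = φ(19^2) = 19·(19−1) = 342 = 2 · 3^2 · 19.
Divisors of 342: 1, 2, 3, 6, 9, 18, 19, 38, 57, 114, 171, 342.
Check 289^d mod 361 for each divisor in increasing order:
289^1 ≡ 289 (mod 361)
289^2 ≡ 130 (mod 361)
289^3 ≡ 26 (mod 361)
289^6 ≡ 315 (mod 361)
289^9 ≡ 248 (mod 361)
289^18 ≡ 134 (mod 361)
289^19 ≡ 99 (mod 361)
289^38 ≡ 54 (mod 361)
289^57 ≡ 292 (mod 361)
289^114 ≡ 68 (mod 361)
289^171 ≡ 1 (mod 361) ✓
So ord_361(289) = 171, hence |⟨289⟩| = 171.
[(Z/361Z)^× : ⟨289⟩] = 342/171 = 2.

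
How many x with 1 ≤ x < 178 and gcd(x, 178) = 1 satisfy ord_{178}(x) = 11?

10

φ(178) = φ(2)·φ(89) = 1·88 = 88 = 2^3 · 11.
Since (Z/178Z)^× is cyclic of order 88, the number of elements of order d is φ(d) when d | 88 and 0 otherwise.
11 | 88, and φ(11) = 11 − 1 = 10.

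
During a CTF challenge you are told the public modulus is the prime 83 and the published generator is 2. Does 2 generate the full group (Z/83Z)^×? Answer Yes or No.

φ(83) = 83 − 1 = 82 = 2 · 41.
An element g generates (Z/83Z)^× iff g^(82/q) ≢ 1 (mod 83) for each prime q ∈ {2, 41}.
2^41 ≡ 82 (mod 83)  [q = 2: ≢ 1 ✓]
2^2 ≡ 4 (mod 83)  [q = 41: ≢ 1 ✓]
None equal 1, so ord_83(2) = 82: 2 is a primitive root.

Yes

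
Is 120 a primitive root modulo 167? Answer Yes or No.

Yes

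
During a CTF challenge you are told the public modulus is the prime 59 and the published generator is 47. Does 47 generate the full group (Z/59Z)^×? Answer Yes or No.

Yes

φ(59) = 59 − 1 = 58 = 2 · 29.
Test 47^(58/q) mod 59 for each prime factor q of 58:
47^29 ≡ 58 (mod 59)  [q = 2: ≢ 1 ✓]
47^2 ≡ 26 (mod 59)  [q = 29: ≢ 1 ✓]
None equal 1, so ord_59(47) = 58: 47 is a primitive root.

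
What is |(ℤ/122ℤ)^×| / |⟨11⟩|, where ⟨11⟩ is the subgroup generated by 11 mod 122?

By Lagrange's theorem, ord_122(11) divides φ(122) = φ(2)·φ(61) = 1·60 = 60 = 2^2 · 3 · 5.
Divisors of 60: 1, 2, 3, 4, 5, 6, 10, 12, 15, 20, 30, 60.
Check 11^d mod 122 for each divisor in increasing order:
11^1 ≡ 11 (mod 122)
11^2 ≡ 121 (mod 122)
11^3 ≡ 111 (mod 122)
11^4 ≡ 1 (mod 122) ✓
So ord_122(11) = 4, hence |⟨11⟩| = 4.
Index = |(Z/122Z)^×| / |⟨11⟩| = 60 / 4 = 15.

15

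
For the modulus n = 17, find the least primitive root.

3

φ(17) = 17 − 1 = 16 = 2^4.
Test candidates g = 2, 3, … against the prime factors q ∈ {2} of φ(17): g is a generator iff g^(16/q) ≢ 1 for every such q.
g = 2: 2^8 ≡ 1 — hits 1, so not a primitive root.
g = 3: 3^8 ≡ 16 — none is 1, so 3 is a primitive root.
Hence the least primitive root of 17 is 3.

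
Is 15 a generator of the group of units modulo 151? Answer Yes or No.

φ(151) = 151 − 1 = 150 = 2 · 3 · 5^2.
15 is a primitive root mod 151 iff 15^(φ(151)/q) ≢ 1 for every prime q | φ(151), i.e. q ∈ {2, 3, 5}.
15^75 ≡ 150 (mod 151)  [q = 2: ≢ 1 ✓]
15^50 ≡ 32 (mod 151)  [q = 3: ≢ 1 ✓]
15^30 ≡ 19 (mod 151)  [q = 5: ≢ 1 ✓]
Every test exponent gives a nontrivial residue, hence 15 generates the full group.

Yes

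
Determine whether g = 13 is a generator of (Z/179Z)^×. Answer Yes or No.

φ(179) = 179 − 1 = 178 = 2 · 89.
An element g generates (Z/179Z)^× iff g^(178/q) ≢ 1 (mod 179) for each prime q ∈ {2, 89}.
13^89 ≡ 1 (mod 179)  [q = 2: ≡ 1 ✗]
13^2 ≡ 169 (mod 179)  [q = 89: ≢ 1 ✓]
The check at q = 2 fails, so 13 generates a proper subgroup.

No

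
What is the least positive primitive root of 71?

φ(71) = 71 − 1 = 70 = 2 · 5 · 7.
g is a primitive root iff g^(70/q) ≢ 1 (mod 71) for each prime q ∈ {2, 5, 7}.
g = 2: 2^35 ≡ 1 — hits 1, so not a primitive root.
g = 3: 3^35 ≡ 1 — hits 1, so not a primitive root.
g = 4: 4^35 ≡ 1 — hits 1, so not a primitive root.
g = 5: 5^35 ≡ 1 — hits 1, so not a primitive root.
g = 6: 6^35 ≡ 1 — hits 1, so not a primitive root.
g = 7: 7^35 ≡ 70; 7^14 ≡ 54; 7^10 ≡ 45 — none is 1, so 7 is a primitive root.
Hence the least primitive root of 71 is 7.

7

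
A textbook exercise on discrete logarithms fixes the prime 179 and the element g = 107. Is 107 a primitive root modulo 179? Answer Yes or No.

φ(179) = 179 − 1 = 178 = 2 · 89.
An element g generates (Z/179Z)^× iff g^(178/q) ≢ 1 (mod 179) for each prime q ∈ {2, 89}.
107^89 ≡ 1 (mod 179)  [q = 2: ≡ 1 ✗]
107^2 ≡ 172 (mod 179)  [q = 89: ≢ 1 ✓]
107^89 ≡ 1 shows ord(107) | 89, strictly less than φ(179); not a primitive root.

No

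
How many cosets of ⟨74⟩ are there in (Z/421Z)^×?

2

The order of 74 must divide φ(421) = 421 − 1 = 420 = 2^2 · 3 · 5 · 7.
Divisors of 420: 1, 2, 3, 4, 5, 6, 7, 10, 12, 14, 15, 20, 21, 28, 30, 35, 42, 60, 70, 84, 105, 140, 210, 420.
Test each divisor d:
74^1 ≡ 74
74^2 ≡ 3
74^3 ≡ 222
74^4 ≡ 9
74^5 ≡ 245
74^6 ≡ 27
74^7 ≡ 314
74^10 ≡ 243
74^12 ≡ 308
74^14 ≡ 82
74^15 ≡ 174
74^20 ≡ 109
74^21 ≡ 67
74^28 ≡ 409
74^30 ≡ 385
74^35 ≡ 21
74^42 ≡ 279
74^60 ≡ 33
74^70 ≡ 20
74^84 ≡ 377
74^105 ≡ 420
74^140 ≡ 400
74^210 ≡ 1
The order of 74 is 210, so the subgroup it generates has 210 elements.
[(Z/421Z)^× : ⟨74⟩] = 420/210 = 2.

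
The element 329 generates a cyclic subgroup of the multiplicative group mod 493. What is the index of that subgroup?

4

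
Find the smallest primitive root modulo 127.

3

φ(127) = 127 − 1 = 126 = 2 · 3^2 · 7.
g is a primitive root iff g^(126/q) ≢ 1 (mod 127) for each prime q ∈ {2, 3, 7}.
g = 2: 2^63 ≡ 1 — hits 1, so not a primitive root.
g = 3: 3^63 ≡ 126; 3^42 ≡ 107; 3^18 ≡ 4 — none is 1, so 3 is a primitive root.
Hence the least primitive root of 127 is 3.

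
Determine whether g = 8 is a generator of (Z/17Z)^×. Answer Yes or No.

No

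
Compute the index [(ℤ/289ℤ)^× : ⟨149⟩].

4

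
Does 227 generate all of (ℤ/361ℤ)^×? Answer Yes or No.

No

φ(361) = φ(19^2) = 19·(19−1) = 342 = 2 · 3^2 · 19.
It suffices to check that the order of 227 is not a proper divisor of 342: compute 227^(342/q) for q ∈ {2, 3, 19}.
227^171 ≡ 360 (mod 361)  [q = 2: ≢ 1 ✓]
227^114 ≡ 1 (mod 361)  [q = 3: ≡ 1 ✗]
227^18 ≡ 229 (mod 361)  [q = 19: ≢ 1 ✓]
Since 227^114 ≡ 1, the order of 227 divides 114 < 342, so 227 is not a primitive root.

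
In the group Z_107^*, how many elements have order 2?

1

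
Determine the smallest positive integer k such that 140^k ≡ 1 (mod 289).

68

By Lagrange's theorem, ord_289(140) divides φ(289) = φ(17^2) = 17·(17−1) = 272 = 2^4 · 17.
Divisors of 272: 1, 2, 4, 8, 16, 17, 34, 68, 136, 272.
Test each divisor d:
140^1 ≡ 140 (mod 289)
140^2 ≡ 237 (mod 289)
140^4 ≡ 103 (mod 289)
140^8 ≡ 205 (mod 289)
140^16 ≡ 120 (mod 289)
140^17 ≡ 38 (mod 289)
140^34 ≡ 288 (mod 289)
140^68 ≡ 1 (mod 289) ✓
So ord_289(140) = 68.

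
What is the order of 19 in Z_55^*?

10

ord(19) | φ(55) = φ(5·11) = (5−1)·(11−1) = 4·10 = 40 = 2^3 · 5.
Divisors of 40: 1, 2, 4, 5, 8, 10, 20, 40.
Test each divisor d:
19^1 ≡ 19 (mod 55)
19^2 ≡ 31 (mod 55)
19^4 ≡ 26 (mod 55)
19^5 ≡ 54 (mod 55)
19^8 ≡ 16 (mod 55)
19^10 ≡ 1 (mod 55) ✓
Hence ord(19) = 10.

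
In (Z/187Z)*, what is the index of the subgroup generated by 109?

10

ord(109) | φ(187) = φ(11·17) = (11−1)·(17−1) = 10·16 = 160 = 2^5 · 5.
Divisors of 160: 1, 2, 4, 5, 8, 10, 16, 20, 32, 40, 80, 160.
Evaluate successive powers at the divisors of 160:
109^1 ≡ 109 (mod 187)
109^2 ≡ 100 (mod 187)
109^4 ≡ 89 (mod 187)
109^5 ≡ 164 (mod 187)
109^8 ≡ 67 (mod 187)
109^10 ≡ 155 (mod 187)
109^16 ≡ 1 (mod 187) ✓
So ord_187(109) = 16, hence |⟨109⟩| = 16.
The index is φ(187) / ord(109) = 160 / 16 = 10.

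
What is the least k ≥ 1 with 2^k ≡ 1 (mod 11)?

10

Since 2 ∈ (Z/11Z)^×, its order divides φ(11) = 11 − 1 = 10 = 2 · 5.
Divisors of 10: 1, 2, 5, 10.
Test each divisor d:
2^1 ≡ 2 (mod 11)
2^2 ≡ 4 (mod 11)
2^5 ≡ 10 (mod 11)
2^10 ≡ 1 (mod 11) ✓
Therefore the multiplicative order of 2 modulo 11 is 10.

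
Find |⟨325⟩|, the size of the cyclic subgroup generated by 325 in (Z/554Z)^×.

69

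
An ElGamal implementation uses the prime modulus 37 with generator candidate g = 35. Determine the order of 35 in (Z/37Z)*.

ord(35) | φ(37) = 37 − 1 = 36 = 2^2 · 3^2.
Divisors of 36: 1, 2, 3, 4, 6, 9, 12, 18, 36.
Compute 35^d (mod 37) for the divisors d until we hit 1:
35^1 ≡ 35
35^2 ≡ 4
35^3 ≡ 29
35^4 ≡ 16
35^6 ≡ 27
35^9 ≡ 6
35^12 ≡ 26
35^18 ≡ 36
35^36 ≡ 1
So ord_37(35) = 36.

36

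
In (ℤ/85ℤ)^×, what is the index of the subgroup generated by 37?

Since 37 ∈ (Z/85Z)^×, its order divides φ(85) = φ(5·17) = (5−1)·(17−1) = 4·16 = 64 = 2^6.
Divisors of 64: 1, 2, 4, 8, 16, 32, 64.
Evaluate successive powers at the divisors of 64:
37^1 ≡ 37 (mod 85)
37^2 ≡ 9 (mod 85)
37^4 ≡ 81 (mod 85)
37^8 ≡ 16 (mod 85)
37^16 ≡ 1 (mod 85) ✓
The order of 37 is 16, so the subgroup it generates has 16 elements.
Index = |(Z/85Z)^×| / |⟨37⟩| = 64 / 16 = 4.

4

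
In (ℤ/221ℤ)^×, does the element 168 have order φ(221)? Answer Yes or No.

No

221 = 13 · 17 is a product of two distinct odd primes, so (Z/221Z)^× ≅ (Z/13Z)^× × (Z/17Z)^× is not cyclic.
No primitive root modulo 221 exists; in particular 168 is not one.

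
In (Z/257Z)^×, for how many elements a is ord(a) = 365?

φ(257) = 257 − 1 = 256 = 2^8.
Since (Z/257Z)^× is cyclic of order 256, the number of elements of order d is φ(d) when d | 256 and 0 otherwise.
Here 256 is not a multiple of 365, so there are no elements of order 365.

0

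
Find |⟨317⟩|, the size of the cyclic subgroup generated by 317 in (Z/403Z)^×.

ord(317) | φ(403) = φ(13·31) = (13−1)·(31−1) = 12·30 = 360 = 2^3 · 3^2 · 5.
Divisors of 360: 1, 2, 3, 4, 5, 6, 8, 9, 10, 12, 15, 18, 20, 24, 30, 36, 40, 45, 60, 72, 90, 120, 180, 360.
Test each divisor d:
317^1 ≡ 317 (mod 403)
317^2 ≡ 142 (mod 403)
317^3 ≡ 281 (mod 403)
317^4 ≡ 14 (mod 403)
317^5 ≡ 5 (mod 403)
317^6 ≡ 376 (mod 403)
317^8 ≡ 196 (mod 403)
317^9 ≡ 70 (mod 403)
317^10 ≡ 25 (mod 403)
317^12 ≡ 326 (mod 403)
317^15 ≡ 125 (mod 403)
317^18 ≡ 64 (mod 403)
317^20 ≡ 222 (mod 403)
317^24 ≡ 287 (mod 403)
317^30 ≡ 311 (mod 403)
317^36 ≡ 66 (mod 403)
317^40 ≡ 118 (mod 403)
317^45 ≡ 187 (mod 403)
317^60 ≡ 1 (mod 403) ✓
So ord_403(317) = 60.

60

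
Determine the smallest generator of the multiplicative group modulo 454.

5

φ(454) = φ(2)·φ(227) = 1·226 = 226 = 2 · 113.
Test candidates g = 2, 3, … against the prime factors q ∈ {2, 113} of φ(454): g is a generator iff g^(226/q) ≢ 1 for every such q.
g = 2: gcd(2, 454) = 2 > 1, not a unit — skip.
g = 3: 3^113 ≡ 1 — hits 1, so not a primitive root.
g = 4: gcd(4, 454) = 2 > 1, not a unit — skip.
g = 5: 5^113 ≡ 453; 5^2 ≡ 25 — none is 1, so 5 is a primitive root.
Hence the least primitive root of 454 is 5.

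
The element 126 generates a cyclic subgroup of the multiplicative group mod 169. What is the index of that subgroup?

4

Since 126 ∈ (Z/169Z)^×, its order divides φ(169) = φ(13^2) = 13·(13−1) = 156 = 2^2 · 3 · 13.
Divisors of 156: 1, 2, 3, 4, 6, 12, 13, 26, 39, 52, 78, 156.
Evaluate successive powers at the divisors of 156:
126^1 ≡ 126 (mod 169)
126^2 ≡ 159 (mod 169)
126^3 ≡ 92 (mod 169)
126^4 ≡ 100 (mod 169)
126^6 ≡ 14 (mod 169)
126^12 ≡ 27 (mod 169)
126^13 ≡ 22 (mod 169)
126^26 ≡ 146 (mod 169)
126^39 ≡ 1 (mod 169) ✓
The order of 126 is 39, so the subgroup it generates has 39 elements.
[(Z/169Z)^× : ⟨126⟩] = 156/39 = 4.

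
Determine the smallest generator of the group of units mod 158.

3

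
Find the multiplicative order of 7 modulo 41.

ord(7) | φ(41) = 41 − 1 = 40 = 2^3 · 5.
Divisors of 40: 1, 2, 4, 5, 8, 10, 20, 40.
Check 7^d mod 41 for each divisor in increasing order:
7^1 ≡ 7 (mod 41)
7^2 ≡ 8 (mod 41)
7^4 ≡ 23 (mod 41)
7^5 ≡ 38 (mod 41)
7^8 ≡ 37 (mod 41)
7^10 ≡ 9 (mod 41)
7^20 ≡ 40 (mod 41)
7^40 ≡ 1 (mod 41) ✓
Hence ord(7) = 40.

40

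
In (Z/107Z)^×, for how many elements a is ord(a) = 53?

φ(107) = 107 − 1 = 106 = 2 · 53.
Since (Z/107Z)^× is cyclic of order 106, the number of elements of order d is φ(d) when d | 106 and 0 otherwise.
53 | 106, and φ(53) = 53 − 1 = 52.

52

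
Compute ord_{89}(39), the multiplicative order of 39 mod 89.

11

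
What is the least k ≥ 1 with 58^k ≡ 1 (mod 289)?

272

ord(58) | φ(289) = φ(17^2) = 17·(17−1) = 272 = 2^4 · 17.
Divisors of 272: 1, 2, 4, 8, 16, 17, 34, 68, 136, 272.
Test each divisor d:
58^1 ≡ 58
58^2 ≡ 185
58^4 ≡ 123
58^8 ≡ 101
58^16 ≡ 86
58^17 ≡ 75
58^34 ≡ 134
58^68 ≡ 38
58^136 ≡ 288
58^272 ≡ 1
The smallest such exponent is 272, so the order of 58 is 272.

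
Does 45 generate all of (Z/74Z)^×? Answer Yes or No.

φ(74) = φ(2)·φ(37) = 1·36 = 36 = 2^2 · 3^2.
Test 45^(36/q) mod 74 for each prime factor q of 36:
45^18 ≡ 73 (mod 74)  [q = 2: ≢ 1 ✓]
45^12 ≡ 1 (mod 74)  [q = 3: ≡ 1 ✗]
Since 45^12 ≡ 1, the order of 45 divides 12 < 36, so 45 is not a primitive root.

No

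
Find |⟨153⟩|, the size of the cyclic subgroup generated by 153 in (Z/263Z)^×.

131

By Lagrange's theorem, ord_263(153) divides φ(263) = 263 − 1 = 262 = 2 · 131.
Divisors of 262: 1, 2, 131, 262.
Test each divisor d:
153^1 ≡ 153
153^2 ≡ 2
153^131 ≡ 1
So ord_263(153) = 131.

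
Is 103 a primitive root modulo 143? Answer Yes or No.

No

143 = 11 · 13 is a product of two distinct odd primes, so (Z/143Z)^× ≅ (Z/11Z)^× × (Z/13Z)^× is not cyclic.
No primitive root modulo 143 exists; in particular 103 is not one.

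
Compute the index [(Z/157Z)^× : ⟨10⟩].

The order of 10 must divide φ(157) = 157 − 1 = 156 = 2^2 · 3 · 13.
Divisors of 156: 1, 2, 3, 4, 6, 12, 13, 26, 39, 52, 78, 156.
Evaluate successive powers at the divisors of 156:
10^1 ≡ 10 (mod 157)
10^2 ≡ 100 (mod 157)
10^3 ≡ 58 (mod 157)
10^4 ≡ 109 (mod 157)
10^6 ≡ 67 (mod 157)
10^12 ≡ 93 (mod 157)
10^13 ≡ 145 (mod 157)
10^26 ≡ 144 (mod 157)
10^39 ≡ 156 (mod 157)
10^52 ≡ 12 (mod 157)
10^78 ≡ 1 (mod 157) ✓
The order of 10 is 78, so the subgroup it generates has 78 elements.
[(Z/157Z)^× : ⟨10⟩] = 156/78 = 2.

2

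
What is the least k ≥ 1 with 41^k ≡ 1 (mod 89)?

88

The order of 41 must divide φ(89) = 89 − 1 = 88 = 2^3 · 11.
Divisors of 88: 1, 2, 4, 8, 11, 22, 44, 88.
Compute 41^d (mod 89) for the divisors d until we hit 1:
41^1 ≡ 41 (mod 89)
41^2 ≡ 79 (mod 89)
41^4 ≡ 11 (mod 89)
41^8 ≡ 32 (mod 89)
41^11 ≡ 52 (mod 89)
41^22 ≡ 34 (mod 89)
41^44 ≡ 88 (mod 89)
41^88 ≡ 1 (mod 89) ✓
Therefore the multiplicative order of 41 modulo 89 is 88.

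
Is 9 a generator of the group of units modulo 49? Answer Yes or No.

No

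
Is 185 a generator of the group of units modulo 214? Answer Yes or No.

Yes

φ(214) = φ(2)·φ(107) = 1·106 = 106 = 2 · 53.
185 is a primitive root mod 214 iff 185^(φ(214)/q) ≢ 1 for every prime q | φ(214), i.e. q ∈ {2, 53}.
185^53 ≡ 213 (mod 214)  [q = 2: ≢ 1 ✓]
185^2 ≡ 199 (mod 214)  [q = 53: ≢ 1 ✓]
None equal 1, so ord_214(185) = 106: 185 is a primitive root.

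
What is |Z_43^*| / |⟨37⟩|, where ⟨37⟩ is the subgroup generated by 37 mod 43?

7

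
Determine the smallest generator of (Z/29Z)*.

φ(29) = 29 − 1 = 28 = 2^2 · 7.
Test candidates g = 2, 3, … against the prime factors q ∈ {2, 7} of φ(29): g is a generator iff g^(28/q) ≢ 1 for every such q.
g = 2: 2^14 ≡ 28; 2^4 ≡ 16 — none is 1, so 2 is a primitive root.
So 2 is the smallest generator of (Z/29Z)^×.

2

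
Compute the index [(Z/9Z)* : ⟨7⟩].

2

The order of 7 must divide φ(9) = φ(3^2) = 3·(3−1) = 6 = 2 · 3.
Divisors of 6: 1, 2, 3, 6.
Check 7^d mod 9 for each divisor in increasing order:
7^1 ≡ 7
7^2 ≡ 4
7^3 ≡ 1
Thus |⟨7⟩| = ord(7) = 3.
Index = |(Z/9Z)^×| / |⟨7⟩| = 6 / 3 = 2.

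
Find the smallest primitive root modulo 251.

6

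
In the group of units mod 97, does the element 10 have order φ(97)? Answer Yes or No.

φ(97) = 97 − 1 = 96 = 2^5 · 3.
Test 10^(96/q) mod 97 for each prime factor q of 96:
10^48 ≡ 96 (mod 97)  [q = 2: ≢ 1 ✓]
10^32 ≡ 61 (mod 97)  [q = 3: ≢ 1 ✓]
All checks pass, so 10 has order 96 and is a primitive root modulo 97.

Yes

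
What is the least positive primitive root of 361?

φ(361) = φ(19^2) = 19·(19−1) = 342 = 2 · 3^2 · 19.
g is a primitive root iff g^(342/q) ≢ 1 (mod 361) for each prime q ∈ {2, 3, 19}.
g = 2: 2^171 ≡ 360; 2^114 ≡ 292; 2^18 ≡ 58 — none is 1, so 2 is a primitive root.
The smallest primitive root modulo 361 is 2.

2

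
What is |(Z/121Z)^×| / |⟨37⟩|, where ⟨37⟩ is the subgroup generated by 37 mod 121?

By Lagrange's theorem, ord_121(37) divides φ(121) = φ(11^2) = 11·(11−1) = 110 = 2 · 5 · 11.
Divisors of 110: 1, 2, 5, 10, 11, 22, 55, 110.
Evaluate successive powers at the divisors of 110:
37^1 ≡ 37 (mod 121)
37^2 ≡ 38 (mod 121)
37^5 ≡ 67 (mod 121)
37^10 ≡ 12 (mod 121)
37^11 ≡ 81 (mod 121)
37^22 ≡ 27 (mod 121)
37^55 ≡ 1 (mod 121) ✓
The order of 37 is 55, so the subgroup it generates has 55 elements.
The index is φ(121) / ord(37) = 110 / 55 = 2.

2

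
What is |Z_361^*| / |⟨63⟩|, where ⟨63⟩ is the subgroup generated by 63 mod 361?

2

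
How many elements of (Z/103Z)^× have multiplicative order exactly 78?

0

φ(103) = 103 − 1 = 102 = 2 · 3 · 17.
Since (Z/103Z)^× is cyclic of order 102, the number of elements of order d is φ(d) when d | 102 and 0 otherwise.
Here 102 is not a multiple of 78, so there are no elements of order 78.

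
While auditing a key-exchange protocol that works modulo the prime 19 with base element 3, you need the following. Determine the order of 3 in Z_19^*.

The order of 3 must divide φ(19) = 19 − 1 = 18 = 2 · 3^2.
Divisors of 18: 1, 2, 3, 6, 9, 18.
Evaluate successive powers at the divisors of 18:
3^1 ≡ 3 (mod 19)
3^2 ≡ 9 (mod 19)
3^3 ≡ 8 (mod 19)
3^6 ≡ 7 (mod 19)
3^9 ≡ 18 (mod 19)
3^18 ≡ 1 (mod 19) ✓
Therefore the multiplicative order of 3 modulo 19 is 18.

18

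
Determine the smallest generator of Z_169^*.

φ(169) = φ(13^2) = 13·(13−1) = 156 = 2^2 · 3 · 13.
g is a primitive root iff g^(156/q) ≢ 1 (mod 169) for each prime q ∈ {2, 3, 13}.
g = 2: 2^78 ≡ 168; 2^52 ≡ 146; 2^12 ≡ 40 — none is 1, so 2 is a primitive root.
So 2 is the smallest generator of (Z/169Z)^×.

2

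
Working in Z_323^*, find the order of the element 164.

48

The order of 164 must divide φ(323) = φ(17·19) = (17−1)·(19−1) = 16·18 = 288 = 2^5 · 3^2.
Divisors of 288: 1, 2, 3, 4, 6, 8, 9, 12, 16, 18, 24, 32, 36, 48, 72, 96, 144, 288.
Check 164^d mod 323 for each divisor in increasing order:
164^1 ≡ 164 (mod 323)
164^2 ≡ 87 (mod 323)
164^3 ≡ 56 (mod 323)
164^4 ≡ 140 (mod 323)
164^6 ≡ 229 (mod 323)
164^8 ≡ 220 (mod 323)
164^9 ≡ 227 (mod 323)
164^12 ≡ 115 (mod 323)
164^16 ≡ 273 (mod 323)
164^18 ≡ 172 (mod 323)
164^24 ≡ 305 (mod 323)
164^32 ≡ 239 (mod 323)
164^36 ≡ 191 (mod 323)
164^48 ≡ 1 (mod 323) ✓
The smallest such exponent is 48, so the order of 164 is 48.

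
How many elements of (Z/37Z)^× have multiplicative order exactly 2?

1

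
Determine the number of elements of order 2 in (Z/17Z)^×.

1

φ(17) = 17 − 1 = 16 = 2^4.
(Z/17Z)^× is cyclic (|G| = 16); a cyclic group of order m has exactly φ(d) elements of each order d | m, and none otherwise.
2 | 16, and φ(2) = 2 − 1 = 1.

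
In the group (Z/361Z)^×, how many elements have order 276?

0

φ(361) = φ(19^2) = 19·(19−1) = 342 = 2 · 3^2 · 19.
(Z/361Z)^× is cyclic (|G| = 342); a cyclic group of order m has exactly φ(d) elements of each order d | m, and none otherwise.
Here 342 is not a multiple of 276, so there are no elements of order 276.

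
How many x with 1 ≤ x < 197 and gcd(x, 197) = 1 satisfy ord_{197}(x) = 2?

φ(197) = 197 − 1 = 196 = 2^2 · 7^2.
In a cyclic group of order 196, there are φ(d) elements of order d for each divisor d of 196, and zero for non-divisors.
2 | 196, and φ(2) = 2 − 1 = 1.

1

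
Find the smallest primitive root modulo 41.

6

φ(41) = 41 − 1 = 40 = 2^3 · 5.
Test candidates g = 2, 3, … against the prime factors q ∈ {2, 5} of φ(41): g is a generator iff g^(40/q) ≢ 1 for every such q.
g = 2: 2^20 ≡ 1 — hits 1, so not a primitive root.
g = 3: 3^20 ≡ 40; 3^8 ≡ 1 — hits 1, so not a primitive root.
g = 4: 4^20 ≡ 1 — hits 1, so not a primitive root.
g = 5: 5^20 ≡ 1 — hits 1, so not a primitive root.
g = 6: 6^20 ≡ 40; 6^8 ≡ 10 — none is 1, so 6 is a primitive root.
The smallest primitive root modulo 41 is 6.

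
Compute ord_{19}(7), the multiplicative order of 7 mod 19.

3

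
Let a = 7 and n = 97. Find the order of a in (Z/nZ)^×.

ord(7) | φ(97) = 97 − 1 = 96 = 2^5 · 3.
Divisors of 96: 1, 2, 3, 4, 6, 8, 12, 16, 24, 32, 48, 96.
Check 7^d mod 97 for each divisor in increasing order:
7^1 ≡ 7 (mod 97)
7^2 ≡ 49 (mod 97)
7^3 ≡ 52 (mod 97)
7^4 ≡ 73 (mod 97)
7^6 ≡ 85 (mod 97)
7^8 ≡ 91 (mod 97)
7^12 ≡ 47 (mod 97)
7^16 ≡ 36 (mod 97)
7^24 ≡ 75 (mod 97)
7^32 ≡ 35 (mod 97)
7^48 ≡ 96 (mod 97)
7^96 ≡ 1 (mod 97) ✓
The smallest such exponent is 96, so the order of 7 is 96.

96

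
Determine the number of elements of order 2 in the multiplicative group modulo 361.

1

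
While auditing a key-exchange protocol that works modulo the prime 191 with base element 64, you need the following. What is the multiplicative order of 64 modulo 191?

95

ord(64) | φ(191) = 191 − 1 = 190 = 2 · 5 · 19.
Divisors of 190: 1, 2, 5, 10, 19, 38, 95, 190.
Compute 64^d (mod 191) for the divisors d until we hit 1:
64^1 ≡ 64
64^2 ≡ 85
64^5 ≡ 180
64^10 ≡ 121
64^19 ≡ 184
64^38 ≡ 49
64^95 ≡ 1
So ord_191(64) = 95.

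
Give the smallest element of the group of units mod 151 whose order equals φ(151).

6

φ(151) = 151 − 1 = 150 = 2 · 3 · 5^2.
g is a primitive root iff g^(150/q) ≢ 1 (mod 151) for each prime q ∈ {2, 3, 5}.
g = 2: 2^75 ≡ 1 — hits 1, so not a primitive root.
g = 3: 3^75 ≡ 150; 3^50 ≡ 1 — hits 1, so not a primitive root.
g = 4: 4^75 ≡ 1 — hits 1, so not a primitive root.
g = 5: 5^75 ≡ 1 — hits 1, so not a primitive root.
g = 6: 6^75 ≡ 150; 6^50 ≡ 32; 6^30 ≡ 59 — none is 1, so 6 is a primitive root.
So 6 is the smallest generator of (Z/151Z)^×.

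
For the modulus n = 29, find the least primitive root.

φ(29) = 29 − 1 = 28 = 2^2 · 7.
g is a primitive root iff g^(28/q) ≢ 1 (mod 29) for each prime q ∈ {2, 7}.
g = 2: 2^14 ≡ 28; 2^4 ≡ 16 — none is 1, so 2 is a primitive root.
Hence the least primitive root of 29 is 2.

2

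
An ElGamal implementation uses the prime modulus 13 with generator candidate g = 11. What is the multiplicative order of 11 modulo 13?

12

ord(11) | φ(13) = 13 − 1 = 12 = 2^2 · 3.
Divisors of 12: 1, 2, 3, 4, 6, 12.
Compute 11^d (mod 13) for the divisors d until we hit 1:
11^1 ≡ 11 (mod 13)
11^2 ≡ 4 (mod 13)
11^3 ≡ 5 (mod 13)
11^4 ≡ 3 (mod 13)
11^6 ≡ 12 (mod 13)
11^12 ≡ 1 (mod 13) ✓
The smallest such exponent is 12, so the order of 11 is 12.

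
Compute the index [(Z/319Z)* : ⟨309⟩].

Since 309 ∈ (Z/319Z)^×, its order divides φ(319) = φ(11·29) = (11−1)·(29−1) = 10·28 = 280 = 2^3 · 5 · 7.
Divisors of 280: 1, 2, 4, 5, 7, 8, 10, 14, 20, 28, 35, 40, 56, 70, 140, 280.
Check 309^d mod 319 for each divisor in increasing order:
309^1 ≡ 309 (mod 319)
309^2 ≡ 100 (mod 319)
309^4 ≡ 111 (mod 319)
309^5 ≡ 166 (mod 319)
309^7 ≡ 12 (mod 319)
309^8 ≡ 199 (mod 319)
309^10 ≡ 122 (mod 319)
309^14 ≡ 144 (mod 319)
309^20 ≡ 210 (mod 319)
309^28 ≡ 1 (mod 319) ✓
Thus |⟨309⟩| = ord(309) = 28.
[(Z/319Z)^× : ⟨309⟩] = 280/28 = 10.

10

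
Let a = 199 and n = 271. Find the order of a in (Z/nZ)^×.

90

By Lagrange's theorem, ord_271(199) divides φ(271) = 271 − 1 = 270 = 2 · 3^3 · 5.
Divisors of 270: 1, 2, 3, 5, 6, 9, 10, 15, 18, 27, 30, 45, 54, 90, 135, 270.
Evaluate successive powers at the divisors of 270:
199^1 ≡ 199
199^2 ≡ 35
199^3 ≡ 190
199^5 ≡ 146
199^6 ≡ 57
199^9 ≡ 261
199^10 ≡ 178
199^15 ≡ 243
199^18 ≡ 100
199^27 ≡ 84
199^30 ≡ 242
199^45 ≡ 270
199^54 ≡ 10
199^90 ≡ 1
So ord_271(199) = 90.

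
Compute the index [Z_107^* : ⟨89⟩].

Since 89 ∈ (Z/107Z)^×, its order divides φ(107) = 107 − 1 = 106 = 2 · 53.
Divisors of 106: 1, 2, 53, 106.
Check 89^d mod 107 for each divisor in increasing order:
89^1 ≡ 89
89^2 ≡ 3
89^53 ≡ 1
Thus |⟨89⟩| = ord(89) = 53.
Index = |(Z/107Z)^×| / |⟨89⟩| = 106 / 53 = 2.

2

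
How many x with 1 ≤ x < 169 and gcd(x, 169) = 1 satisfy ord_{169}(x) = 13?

12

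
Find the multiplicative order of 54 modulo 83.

82

By Lagrange's theorem, ord_83(54) divides φ(83) = 83 − 1 = 82 = 2 · 41.
Divisors of 82: 1, 2, 41, 82.
Check 54^d mod 83 for each divisor in increasing order:
54^1 ≡ 54
54^2 ≡ 11
54^41 ≡ 82
54^82 ≡ 1
Therefore the multiplicative order of 54 modulo 83 is 82.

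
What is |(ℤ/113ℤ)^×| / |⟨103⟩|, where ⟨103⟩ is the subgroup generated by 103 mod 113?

1

ord(103) | φ(113) = 113 − 1 = 112 = 2^4 · 7.
Divisors of 112: 1, 2, 4, 7, 8, 14, 16, 28, 56, 112.
Compute 103^d (mod 113) for the divisors d until we hit 1:
103^1 ≡ 103
103^2 ≡ 100
103^4 ≡ 56
103^7 ≡ 48
103^8 ≡ 85
103^14 ≡ 44
103^16 ≡ 106
103^28 ≡ 15
103^56 ≡ 112
103^112 ≡ 1
So ord_113(103) = 112, hence |⟨103⟩| = 112.
Index = |(Z/113Z)^×| / |⟨103⟩| = 112 / 112 = 1.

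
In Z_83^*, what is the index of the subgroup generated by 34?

Since 34 ∈ (Z/83Z)^×, its order divides φ(83) = 83 − 1 = 82 = 2 · 41.
Divisors of 82: 1, 2, 41, 82.
Compute 34^d (mod 83) for the divisors d until we hit 1:
34^1 ≡ 34 (mod 83)
34^2 ≡ 77 (mod 83)
34^41 ≡ 82 (mod 83)
34^82 ≡ 1 (mod 83) ✓
The order of 34 is 82, so the subgroup it generates has 82 elements.
Index = |(Z/83Z)^×| / |⟨34⟩| = 82 / 82 = 1.

1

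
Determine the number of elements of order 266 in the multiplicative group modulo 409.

0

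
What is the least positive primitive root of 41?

6

φ(41) = 41 − 1 = 40 = 2^3 · 5.
Test candidates g = 2, 3, … against the prime factors q ∈ {2, 5} of φ(41): g is a generator iff g^(40/q) ≢ 1 for every such q.
g = 2: 2^20 ≡ 1 — hits 1, so not a primitive root.
g = 3: 3^20 ≡ 40; 3^8 ≡ 1 — hits 1, so not a primitive root.
g = 4: 4^20 ≡ 1 — hits 1, so not a primitive root.
g = 5: 5^20 ≡ 1 — hits 1, so not a primitive root.
g = 6: 6^20 ≡ 40; 6^8 ≡ 10 — none is 1, so 6 is a primitive root.
The smallest primitive root modulo 41 is 6.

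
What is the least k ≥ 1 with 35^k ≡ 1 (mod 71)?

The order of 35 must divide φ(71) = 71 − 1 = 70 = 2 · 5 · 7.
Divisors of 70: 1, 2, 5, 7, 10, 14, 35, 70.
Evaluate successive powers at the divisors of 70:
35^1 ≡ 35
35^2 ≡ 18
35^5 ≡ 51
35^7 ≡ 66
35^10 ≡ 45
35^14 ≡ 25
35^35 ≡ 70
35^70 ≡ 1
Therefore the multiplicative order of 35 modulo 71 is 70.

70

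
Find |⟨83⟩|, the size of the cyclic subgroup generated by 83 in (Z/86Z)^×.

Since 83 ∈ (Z/86Z)^×, its order divides φ(86) = φ(2)·φ(43) = 1·42 = 42 = 2 · 3 · 7.
Divisors of 42: 1, 2, 3, 6, 7, 14, 21, 42.
Test each divisor d:
83^1 ≡ 83
83^2 ≡ 9
83^3 ≡ 59
83^6 ≡ 41
83^7 ≡ 49
83^14 ≡ 79
83^21 ≡ 1
So ord_86(83) = 21.

21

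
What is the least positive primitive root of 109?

6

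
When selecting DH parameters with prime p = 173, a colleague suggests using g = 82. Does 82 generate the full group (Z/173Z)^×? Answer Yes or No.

Yes

φ(173) = 173 − 1 = 172 = 2^2 · 43.
It suffices to check that the order of 82 is not a proper divisor of 172: compute 82^(172/q) for q ∈ {2, 43}.
82^86 ≡ 172 (mod 173)  [q = 2: ≢ 1 ✓]
82^4 ≡ 10 (mod 173)  [q = 43: ≢ 1 ✓]
Every test exponent gives a nontrivial residue, hence 82 generates the full group.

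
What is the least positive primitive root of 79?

3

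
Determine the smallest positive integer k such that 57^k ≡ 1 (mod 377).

Since 57 ∈ (Z/377Z)^×, its order divides φ(377) = φ(13·29) = (13−1)·(29−1) = 12·28 = 336 = 2^4 · 3 · 7.
Divisors of 336: 1, 2, 3, 4, 6, 7, 8, 12, 14, 16, 21, 24, 28, 42, 48, 56, 84, 112, 168, 336.
Evaluate successive powers at the divisors of 336:
57^1 ≡ 57 (mod 377)
57^2 ≡ 233 (mod 377)
57^3 ≡ 86 (mod 377)
57^4 ≡ 1 (mod 377) ✓
Therefore the multiplicative order of 57 modulo 377 is 4.

4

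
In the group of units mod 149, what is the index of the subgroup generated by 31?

ord(31) | φ(149) = 149 − 1 = 148 = 2^2 · 37.
Divisors of 148: 1, 2, 4, 37, 74, 148.
Compute 31^d (mod 149) for the divisors d until we hit 1:
31^1 ≡ 31
31^2 ≡ 67
31^4 ≡ 19
31^37 ≡ 1
So ord_149(31) = 37, hence |⟨31⟩| = 37.
The index is φ(149) / ord(31) = 148 / 37 = 4.

4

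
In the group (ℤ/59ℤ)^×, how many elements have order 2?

1

φ(59) = 59 − 1 = 58 = 2 · 29.
Since (Z/59Z)^× is cyclic of order 58, the number of elements of order d is φ(d) when d | 58 and 0 otherwise.
2 | 58, and φ(2) = 2 − 1 = 1.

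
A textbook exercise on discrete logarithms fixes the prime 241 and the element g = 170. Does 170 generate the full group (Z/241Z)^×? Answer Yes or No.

Yes

φ(241) = 241 − 1 = 240 = 2^4 · 3 · 5.
Test 170^(240/q) mod 241 for each prime factor q of 240:
170^120 ≡ 240 (mod 241)  [q = 2: ≢ 1 ✓]
170^80 ≡ 15 (mod 241)  [q = 3: ≢ 1 ✓]
170^48 ≡ 98 (mod 241)  [q = 5: ≢ 1 ✓]
Every test exponent gives a nontrivial residue, hence 170 generates the full group.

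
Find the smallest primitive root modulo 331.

φ(331) = 331 − 1 = 330 = 2 · 3 · 5 · 11.
g is a primitive root iff g^(330/q) ≢ 1 (mod 331) for each prime q ∈ {2, 3, 5, 11}.
g = 2: 2^165 ≡ 330; 2^110 ≡ 299; 2^66 ≡ 64; 2^30 ≡ 1 — hits 1, so not a primitive root.
g = 3: 3^165 ≡ 330; 3^110 ≡ 299; 3^66 ≡ 64; 3^30 ≡ 270 — none is 1, so 3 is a primitive root.
Hence the least primitive root of 331 is 3.

3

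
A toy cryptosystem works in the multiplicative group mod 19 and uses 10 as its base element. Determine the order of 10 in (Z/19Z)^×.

ord(10) | φ(19) = 19 − 1 = 18 = 2 · 3^2.
Divisors of 18: 1, 2, 3, 6, 9, 18.
Evaluate successive powers at the divisors of 18:
10^1 ≡ 10 (mod 19)
10^2 ≡ 5 (mod 19)
10^3 ≡ 12 (mod 19)
10^6 ≡ 11 (mod 19)
10^9 ≡ 18 (mod 19)
10^18 ≡ 1 (mod 19) ✓
Hence ord(10) = 18.

18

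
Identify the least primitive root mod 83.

φ(83) = 83 − 1 = 82 = 2 · 41.
g is a primitive root iff g^(82/q) ≢ 1 (mod 83) for each prime q ∈ {2, 41}.
g = 2: 2^41 ≡ 82; 2^2 ≡ 4 — none is 1, so 2 is a primitive root.
So 2 is the smallest generator of (Z/83Z)^×.

2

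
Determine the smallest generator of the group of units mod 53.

2

φ(53) = 53 − 1 = 52 = 2^2 · 13.
g is a primitive root iff g^(52/q) ≢ 1 (mod 53) for each prime q ∈ {2, 13}.
g = 2: 2^26 ≡ 52; 2^4 ≡ 16 — none is 1, so 2 is a primitive root.
The smallest primitive root modulo 53 is 2.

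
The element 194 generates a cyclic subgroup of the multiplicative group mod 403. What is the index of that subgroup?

36

By Lagrange's theorem, ord_403(194) divides φ(403) = φ(13·31) = (13−1)·(31−1) = 12·30 = 360 = 2^3 · 3^2 · 5.
Divisors of 360: 1, 2, 3, 4, 5, 6, 8, 9, 10, 12, 15, 18, 20, 24, 30, 36, 40, 45, 60, 72, 90, 120, 180, 360.
Evaluate successive powers at the divisors of 360:
194^1 ≡ 194
194^2 ≡ 157
194^3 ≡ 233
194^4 ≡ 66
194^5 ≡ 311
194^6 ≡ 287
194^8 ≡ 326
194^9 ≡ 376
194^10 ≡ 1
So ord_403(194) = 10, hence |⟨194⟩| = 10.
The index is φ(403) / ord(194) = 360 / 10 = 36.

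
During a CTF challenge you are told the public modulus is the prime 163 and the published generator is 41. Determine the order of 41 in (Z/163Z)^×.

81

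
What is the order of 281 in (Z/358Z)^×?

Since 281 ∈ (Z/358Z)^×, its order divides φ(358) = φ(2)·φ(179) = 1·178 = 178 = 2 · 89.
Divisors of 178: 1, 2, 89, 178.
Check 281^d mod 358 for each divisor in increasing order:
281^1 ≡ 281 (mod 358)
281^2 ≡ 201 (mod 358)
281^89 ≡ 357 (mod 358)
281^178 ≡ 1 (mod 358) ✓
Hence ord(281) = 178.

178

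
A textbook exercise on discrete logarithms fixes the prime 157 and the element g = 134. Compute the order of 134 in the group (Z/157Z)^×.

By Lagrange's theorem, ord_157(134) divides φ(157) = 157 − 1 = 156 = 2^2 · 3 · 13.
Divisors of 156: 1, 2, 3, 4, 6, 12, 13, 26, 39, 52, 78, 156.
Check 134^d mod 157 for each divisor in increasing order:
134^1 ≡ 134
134^2 ≡ 58
134^3 ≡ 79
134^4 ≡ 67
134^6 ≡ 118
134^12 ≡ 108
134^13 ≡ 28
134^26 ≡ 156
134^39 ≡ 129
134^52 ≡ 1
Therefore the multiplicative order of 134 modulo 157 is 52.

52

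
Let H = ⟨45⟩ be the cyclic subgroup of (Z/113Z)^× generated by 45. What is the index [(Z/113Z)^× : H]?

1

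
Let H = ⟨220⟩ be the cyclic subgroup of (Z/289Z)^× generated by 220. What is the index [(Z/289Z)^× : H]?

Since 220 ∈ (Z/289Z)^×, its order divides φ(289) = φ(17^2) = 17·(17−1) = 272 = 2^4 · 17.
Divisors of 272: 1, 2, 4, 8, 16, 17, 34, 68, 136, 272.
Test each divisor d:
220^1 ≡ 220 (mod 289)
220^2 ≡ 137 (mod 289)
220^4 ≡ 273 (mod 289)
220^8 ≡ 256 (mod 289)
220^16 ≡ 222 (mod 289)
220^17 ≡ 288 (mod 289)
220^34 ≡ 1 (mod 289) ✓
The order of 220 is 34, so the subgroup it generates has 34 elements.
Index = |(Z/289Z)^×| / |⟨220⟩| = 272 / 34 = 8.

8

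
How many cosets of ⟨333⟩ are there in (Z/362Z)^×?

ord(333) | φ(362) = φ(2)·φ(181) = 1·180 = 180 = 2^2 · 3^2 · 5.
Divisors of 180: 1, 2, 3, 4, 5, 6, 9, 10, 12, 15, 18, 20, 30, 36, 45, 60, 90, 180.
Check 333^d mod 362 for each divisor in increasing order:
333^1 ≡ 333 (mod 362)
333^2 ≡ 117 (mod 362)
333^3 ≡ 227 (mod 362)
333^4 ≡ 295 (mod 362)
333^5 ≡ 133 (mod 362)
333^6 ≡ 125 (mod 362)
333^9 ≡ 139 (mod 362)
333^10 ≡ 313 (mod 362)
333^12 ≡ 59 (mod 362)
333^15 ≡ 361 (mod 362)
333^18 ≡ 135 (mod 362)
333^20 ≡ 229 (mod 362)
333^30 ≡ 1 (mod 362) ✓
So ord_362(333) = 30, hence |⟨333⟩| = 30.
The index is φ(362) / ord(333) = 180 / 30 = 6.

6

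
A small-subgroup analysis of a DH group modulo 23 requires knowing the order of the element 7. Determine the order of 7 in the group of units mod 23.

22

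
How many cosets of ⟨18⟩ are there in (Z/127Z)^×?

2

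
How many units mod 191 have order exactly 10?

φ(191) = 191 − 1 = 190 = 2 · 5 · 19.
Since (Z/191Z)^× is cyclic of order 190, the number of elements of order d is φ(d) when d | 190 and 0 otherwise.
10 = 2 · 5 divides 190, and φ(10) = 4.

4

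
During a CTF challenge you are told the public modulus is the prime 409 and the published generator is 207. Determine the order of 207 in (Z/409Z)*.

By Lagrange's theorem, ord_409(207) divides φ(409) = 409 − 1 = 408 = 2^3 · 3 · 17.
Divisors of 408: 1, 2, 3, 4, 6, 8, 12, 17, 24, 34, 51, 68, 102, 136, 204, 408.
Evaluate successive powers at the divisors of 408:
207^1 ≡ 207
207^2 ≡ 313
207^3 ≡ 169
207^4 ≡ 218
207^6 ≡ 340
207^8 ≡ 80
207^12 ≡ 262
207^17 ≡ 49
207^24 ≡ 341
207^34 ≡ 356
207^51 ≡ 266
207^68 ≡ 355
207^102 ≡ 408
207^136 ≡ 53
207^204 ≡ 1
The smallest such exponent is 204, so the order of 207 is 204.

204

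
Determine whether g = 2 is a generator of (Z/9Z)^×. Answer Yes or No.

φ(9) = φ(3^2) = 3·(3−1) = 6 = 2 · 3.
Test 2^(6/q) mod 9 for each prime factor q of 6:
2^3 ≡ 8 (mod 9)  [q = 2: ≢ 1 ✓]
2^2 ≡ 4 (mod 9)  [q = 3: ≢ 1 ✓]
None equal 1, so ord_9(2) = 6: 2 is a primitive root.

Yes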